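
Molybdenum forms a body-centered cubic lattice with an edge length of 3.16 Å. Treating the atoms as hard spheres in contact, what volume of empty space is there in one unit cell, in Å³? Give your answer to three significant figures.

10.1 Å³

In a BCC lattice atoms touch along the body diagonal, so √3·a = 4r, so r = 0.4330a = 1.368 Å.
V_cell = a³ = 31.55 Å³; V_atoms = 2 × (4/3)πr³ = 21.46 Å³.
Empty space = 31.55 − 21.46 = 10.1 Å³.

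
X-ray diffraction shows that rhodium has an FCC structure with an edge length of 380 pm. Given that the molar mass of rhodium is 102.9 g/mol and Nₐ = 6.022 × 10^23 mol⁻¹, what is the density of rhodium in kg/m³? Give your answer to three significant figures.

An FCC unit cell contains Z = 4 atoms.
Cell volume: a³ = (380 pm)³ = (3.800 × 10^-8 cm)³ = 5.487 × 10^-23 cm³.
ρ = Z·M/(N_A·a³) = 4 × 102.9 / (6.022 × 10²³ × 5.487 × 10^-23) = 12.46 g/cm³ = 12500 kg/m³.

12500 kg/m³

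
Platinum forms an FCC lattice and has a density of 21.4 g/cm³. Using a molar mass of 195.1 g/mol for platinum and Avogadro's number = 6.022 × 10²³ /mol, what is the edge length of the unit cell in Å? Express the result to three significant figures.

With Z = 4 atoms per FCC cell, a³ = Z·M/(N_A·ρ) = 4 × 195.1 / (6.022 × 10²³ × 21.40 g/cm³) = 6.056 × 10^-23 cm³.
a = (6.056 × 10^-23)^(1/3) = 3.927 × 10^-8 cm = 3.93 Å.

3.93 Å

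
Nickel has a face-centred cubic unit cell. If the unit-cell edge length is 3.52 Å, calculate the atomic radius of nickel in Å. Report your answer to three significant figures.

In an FCC lattice, atoms touch along the face diagonal, so √2·a = 4r.
r = √2·a/4 = 1.4142 × 3.52 / 4 = 1.24 Å.

1.24 Å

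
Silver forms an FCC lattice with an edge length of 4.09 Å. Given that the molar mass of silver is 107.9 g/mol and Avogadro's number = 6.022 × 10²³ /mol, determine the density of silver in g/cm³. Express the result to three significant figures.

10.5 g/cm³

An FCC unit cell contains Z = 4 atoms.
Cell volume: a³ = (4.09 Å)³ = (4.090 × 10^-8 cm)³ = 6.842 × 10^-23 cm³.
ρ = Z·M/(N_A·a³) = 4 × 107.9 / (6.022 × 10²³ × 6.842 × 10^-23) = 10.48 g/cm³.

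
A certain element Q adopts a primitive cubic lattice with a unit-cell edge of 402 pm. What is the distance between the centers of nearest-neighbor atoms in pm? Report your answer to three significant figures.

In a simple cubic structure, atoms touch along the cell edge, so a = 2r; the nearest-neighbor distance equals 2r = 1.000·a.
d = 1.000 × 402 = 402 pm.

402 pm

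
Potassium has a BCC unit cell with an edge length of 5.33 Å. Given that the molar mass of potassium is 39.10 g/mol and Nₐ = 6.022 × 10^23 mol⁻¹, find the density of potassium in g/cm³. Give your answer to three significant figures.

A BCC unit cell contains Z = 2 atoms.
Cell volume: a³ = (5.33 Å)³ = (5.330 × 10^-8 cm)³ = 1.514 × 10^-22 cm³.
ρ = Z·M/(N_A·a³) = 2 × 39.10 / (6.022 × 10²³ × 1.514 × 10^-22) = 0.8576 g/cm³.

0.858 g/cm³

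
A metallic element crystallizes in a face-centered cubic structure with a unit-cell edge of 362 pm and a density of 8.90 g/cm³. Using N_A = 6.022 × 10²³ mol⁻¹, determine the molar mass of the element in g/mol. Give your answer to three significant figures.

63.6 g/mol

An FCC cell has Z = 4 atoms; a = 3.620 × 10^-8 cm.
M = ρ·N_A·a³/Z = 8.90 × 6.022 × 10²³ × 4.744 × 10^-23 / 4 = 63.6 g/mol.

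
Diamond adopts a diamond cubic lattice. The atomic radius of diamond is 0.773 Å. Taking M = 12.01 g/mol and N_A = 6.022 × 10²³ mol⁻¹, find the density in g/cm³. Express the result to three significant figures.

3.51 g/cm³

In a diamond cubic lattice, nearest neighbors lie along the body diagonal with √3·a = 8r, giving a = 3.570 Å = 3.570 × 10^-8 cm.
With Z = 8, ρ = Z·M/(N_A·a³) = 8 × 12.01 / (6.022 × 10²³ × 4.551 × 10^-23) = 3.506 g/cm³.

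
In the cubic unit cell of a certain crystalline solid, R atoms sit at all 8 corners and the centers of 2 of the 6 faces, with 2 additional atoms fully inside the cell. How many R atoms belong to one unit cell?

4

Corner atoms are shared by 8 cells (1/8 each), face atoms by 2 (1/2 each), interior atoms are unshared.
Net atoms = 8 × 1/8 + 2 × 1/2 + 2 = 1 + 1 + 2 = 4.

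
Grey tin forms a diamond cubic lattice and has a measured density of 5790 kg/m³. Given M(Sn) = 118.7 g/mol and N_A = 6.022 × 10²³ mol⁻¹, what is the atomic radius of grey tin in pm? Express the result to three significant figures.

140 pm

For a diamond cubic cell (Z = 8), a³ = Z·M/(N_A·ρ) = 8 × 118.7 / (6.022 × 10²³ × 5.790) = 2.723 × 10^-22 cm³, so a = 6.482 × 10^-8 cm = 648.2 pm.
Nearest neighbors lie along the body diagonal with √3·a = 8r, so r = 0.2165 × a = 140 pm.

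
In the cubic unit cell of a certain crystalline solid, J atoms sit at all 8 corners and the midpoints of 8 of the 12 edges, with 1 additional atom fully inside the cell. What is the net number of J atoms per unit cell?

4

Corner atoms are shared by 8 cells (1/8 each), edge atoms by 4 (1/4 each), interior atoms are unshared.
Net atoms = 8 × 1/8 + 8 × 1/4 + 1 = 1 + 2 + 1 = 4.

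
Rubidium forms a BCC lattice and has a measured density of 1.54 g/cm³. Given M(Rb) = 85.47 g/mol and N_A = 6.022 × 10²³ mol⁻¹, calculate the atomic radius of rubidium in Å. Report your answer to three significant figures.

2.46 Å

For a BCC cell (Z = 2), a³ = Z·M/(N_A·ρ) = 2 × 85.47 / (6.022 × 10²³ × 1.540) = 1.843 × 10^-22 cm³, so a = 5.691 × 10^-8 cm = 5.691 Å.
Atoms touch along the body diagonal, so √3·a = 4r, so r = 0.4330 × a = 2.46 Å.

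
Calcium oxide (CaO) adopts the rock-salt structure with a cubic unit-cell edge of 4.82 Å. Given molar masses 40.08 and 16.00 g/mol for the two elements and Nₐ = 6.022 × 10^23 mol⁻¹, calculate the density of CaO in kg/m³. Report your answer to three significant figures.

The rock-salt structure contains Z = 4 formula units per cell; M(CaO) = 40.08 + 16.00 = 56.08 g/mol.
a³ = (4.820 × 10^-8 cm)³ = 1.120 × 10^-22 cm³.
ρ = 4 × 56.08 / (6.022 × 10²³ × 1.120 × 10^-22) = 3.326 g/cm³ = 3330 kg/m³.

3330 kg/m³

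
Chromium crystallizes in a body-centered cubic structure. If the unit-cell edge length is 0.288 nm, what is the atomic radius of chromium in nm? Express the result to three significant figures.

In a BCC lattice, atoms touch along the body diagonal, so √3·a = 4r.
r = √3·a/4 = 1.7321 × 0.288 / 4 = 0.125 nm.

0.125 nm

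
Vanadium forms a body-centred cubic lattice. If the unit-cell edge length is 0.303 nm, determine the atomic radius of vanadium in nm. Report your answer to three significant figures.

0.131 nm

In a BCC lattice, atoms touch along the body diagonal, so √3·a = 4r.
r = √3·a/4 = 1.7321 × 0.303 / 4 = 0.131 nm.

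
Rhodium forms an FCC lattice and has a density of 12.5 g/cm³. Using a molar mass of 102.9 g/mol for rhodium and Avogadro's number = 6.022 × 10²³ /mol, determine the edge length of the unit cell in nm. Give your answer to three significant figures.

With Z = 4 atoms per FCC cell, a³ = Z·M/(N_A·ρ) = 4 × 102.9 / (6.022 × 10²³ × 12.50 g/cm³) = 5.468 × 10^-23 cm³.
a = (5.468 × 10^-23)^(1/3) = 3.796 × 10^-8 cm = 0.380 nm.

0.380 nm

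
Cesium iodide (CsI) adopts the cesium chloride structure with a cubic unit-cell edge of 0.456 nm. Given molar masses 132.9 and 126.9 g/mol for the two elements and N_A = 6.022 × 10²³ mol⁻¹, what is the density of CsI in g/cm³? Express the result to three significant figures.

The cesium chloride structure contains Z = 1 formula unit per cell; M(CsI) = 132.9 + 126.9 = 259.8 g/mol.
a³ = (4.560 × 10^-8 cm)³ = 9.482 × 10^-23 cm³.
ρ = 1 × 259.8 / (6.022 × 10²³ × 9.482 × 10^-23) = 4.550 g/cm³.

4.55 g/cm³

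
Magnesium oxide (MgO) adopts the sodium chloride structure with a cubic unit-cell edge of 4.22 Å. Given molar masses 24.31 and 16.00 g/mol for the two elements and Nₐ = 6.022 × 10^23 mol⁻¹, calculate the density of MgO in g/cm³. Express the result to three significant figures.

The sodium chloride structure contains Z = 4 formula units per cell; M(MgO) = 24.31 + 16.00 = 40.31 g/mol.
a³ = (4.220 × 10^-8 cm)³ = 7.515 × 10^-23 cm³.
ρ = 4 × 40.31 / (6.022 × 10²³ × 7.515 × 10^-23) = 3.563 g/cm³.

3.56 g/cm³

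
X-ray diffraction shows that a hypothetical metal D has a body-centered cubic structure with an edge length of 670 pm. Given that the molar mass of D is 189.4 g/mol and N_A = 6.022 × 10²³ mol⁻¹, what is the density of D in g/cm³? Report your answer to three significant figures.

A BCC unit cell contains Z = 2 atoms.
Cell volume: a³ = (670 pm)³ = (6.700 × 10^-8 cm)³ = 3.008 × 10^-22 cm³.
ρ = Z·M/(N_A·a³) = 2 × 189.4 / (6.022 × 10²³ × 3.008 × 10^-22) = 2.091 g/cm³.

2.09 g/cm³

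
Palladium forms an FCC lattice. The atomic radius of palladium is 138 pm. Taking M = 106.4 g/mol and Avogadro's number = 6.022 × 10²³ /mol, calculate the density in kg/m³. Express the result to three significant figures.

11900 kg/m³

In an FCC lattice, atoms touch along the face diagonal, so √2·a = 4r, giving a = 390.3 pm = 3.903 × 10^-8 cm.
With Z = 4, ρ = Z·M/(N_A·a³) = 4 × 106.4 / (6.022 × 10²³ × 5.947 × 10^-23) = 11.88 g/cm³ = 11900 kg/m³.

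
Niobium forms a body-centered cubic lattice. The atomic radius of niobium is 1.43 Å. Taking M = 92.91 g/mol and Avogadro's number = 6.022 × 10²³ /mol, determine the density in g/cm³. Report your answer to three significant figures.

In a BCC lattice, atoms touch along the body diagonal, so √3·a = 4r, giving a = 3.302 Å = 3.302 × 10^-8 cm.
With Z = 2, ρ = Z·M/(N_A·a³) = 2 × 92.91 / (6.022 × 10²³ × 3.602 × 10^-23) = 8.567 g/cm³.

8.57 g/cm³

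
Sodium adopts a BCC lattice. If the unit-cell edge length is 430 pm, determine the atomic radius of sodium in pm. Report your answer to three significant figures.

In a BCC lattice, atoms touch along the body diagonal, so √3·a = 4r.
r = √3·a/4 = 1.7321 × 430 / 4 = 186 pm.

186 pm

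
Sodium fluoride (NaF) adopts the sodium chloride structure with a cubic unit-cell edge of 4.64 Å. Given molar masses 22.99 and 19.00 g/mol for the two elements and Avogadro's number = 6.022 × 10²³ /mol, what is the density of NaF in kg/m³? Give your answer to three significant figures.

The sodium chloride structure contains Z = 4 formula units per cell; M(NaF) = 22.99 + 19.00 = 41.99 g/mol.
a³ = (4.640 × 10^-8 cm)³ = 9.990 × 10^-23 cm³.
ρ = 4 × 41.99 / (6.022 × 10²³ × 9.990 × 10^-23) = 2.792 g/cm³ = 2790 kg/m³.

2790 kg/m³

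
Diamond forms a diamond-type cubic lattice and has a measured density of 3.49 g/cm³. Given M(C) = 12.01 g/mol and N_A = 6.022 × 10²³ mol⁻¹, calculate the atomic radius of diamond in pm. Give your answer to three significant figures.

77.4 pm

For a diamond cubic cell (Z = 8), a³ = Z·M/(N_A·ρ) = 8 × 12.01 / (6.022 × 10²³ × 3.490) = 4.572 × 10^-23 cm³, so a = 3.576 × 10^-8 cm = 357.6 pm.
Nearest neighbors lie along the body diagonal with √3·a = 8r, so r = 0.2165 × a = 77.4 pm.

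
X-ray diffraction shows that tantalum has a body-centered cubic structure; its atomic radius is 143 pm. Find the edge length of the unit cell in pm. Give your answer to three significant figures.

330 pm

In a BCC lattice, atoms touch along the body diagonal, so √3·a = 4r.
a = 4r/√3 = 4 × 143 / 1.7321 = 330 pm.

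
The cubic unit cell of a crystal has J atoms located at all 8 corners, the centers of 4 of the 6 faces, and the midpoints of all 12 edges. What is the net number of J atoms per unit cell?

6

Corner atoms are shared by 8 cells (1/8 each), face atoms by 2 (1/2 each), edge atoms by 4 (1/4 each).
Net atoms = 8 × 1/8 + 4 × 1/2 + 12 × 1/4 = 1 + 2 + 3 = 6.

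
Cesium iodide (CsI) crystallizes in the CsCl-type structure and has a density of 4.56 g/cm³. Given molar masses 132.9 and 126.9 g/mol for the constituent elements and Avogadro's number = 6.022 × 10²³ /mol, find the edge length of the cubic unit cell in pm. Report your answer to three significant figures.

456 pm

M(CsI) = 259.8 g/mol; Z = 1 formula unit per cell.
a³ = Z·M/(N_A·ρ) = 1 × 259.8 / (6.022 × 10²³ × 4.56) = 9.461 × 10^-23 cm³, so a = 4.557 × 10^-8 cm = 456 pm.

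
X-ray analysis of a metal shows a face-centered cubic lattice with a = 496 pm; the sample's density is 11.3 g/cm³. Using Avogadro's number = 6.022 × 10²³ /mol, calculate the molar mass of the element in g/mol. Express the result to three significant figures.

An FCC cell has Z = 4 atoms; a = 4.960 × 10^-8 cm.
M = ρ·N_A·a³/Z = 11.3 × 6.022 × 10²³ × 1.220 × 10^-22 / 4 = 208 g/mol.

208 g/mol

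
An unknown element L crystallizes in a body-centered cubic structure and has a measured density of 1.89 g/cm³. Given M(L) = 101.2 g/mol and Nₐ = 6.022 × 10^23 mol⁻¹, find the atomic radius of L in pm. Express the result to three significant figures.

244 pm

For a BCC cell (Z = 2), a³ = Z·M/(N_A·ρ) = 2 × 101.2 / (6.022 × 10²³ × 1.890) = 1.778 × 10^-22 cm³, so a = 5.623 × 10^-8 cm = 562.3 pm.
Atoms touch along the body diagonal, so √3·a = 4r, so r = 0.4330 × a = 244 pm.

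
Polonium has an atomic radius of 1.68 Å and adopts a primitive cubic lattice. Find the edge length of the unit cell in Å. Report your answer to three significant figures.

3.36 Å

In a simple cubic lattice, atoms touch along the cell edge, so a = 2r.
a = 2r = 2 × 1.68 = 3.36 Å.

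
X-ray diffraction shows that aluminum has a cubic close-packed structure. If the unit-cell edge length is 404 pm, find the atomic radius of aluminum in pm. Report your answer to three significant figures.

143 pm

In an FCC lattice, atoms touch along the face diagonal, so √2·a = 4r.
r = √2·a/4 = 1.4142 × 404 / 4 = 143 pm.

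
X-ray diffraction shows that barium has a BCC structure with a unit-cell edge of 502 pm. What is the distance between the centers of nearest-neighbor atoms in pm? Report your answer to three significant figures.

In a BCC structure, atoms touch along the body diagonal, so √3·a = 4r; the nearest-neighbor distance equals 2r = 0.8660·a.
d = 0.8660 × 502 = 435 pm.

435 pm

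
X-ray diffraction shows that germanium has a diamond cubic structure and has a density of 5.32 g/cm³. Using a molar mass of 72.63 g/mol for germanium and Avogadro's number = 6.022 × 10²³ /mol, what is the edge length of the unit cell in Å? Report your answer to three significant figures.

With Z = 8 atoms per diamond cubic cell, a³ = Z·M/(N_A·ρ) = 8 × 72.63 / (6.022 × 10²³ × 5.320 g/cm³) = 1.814 × 10^-22 cm³.
a = (1.814 × 10^-22)^(1/3) = 5.660 × 10^-8 cm = 5.66 Å.

5.66 Å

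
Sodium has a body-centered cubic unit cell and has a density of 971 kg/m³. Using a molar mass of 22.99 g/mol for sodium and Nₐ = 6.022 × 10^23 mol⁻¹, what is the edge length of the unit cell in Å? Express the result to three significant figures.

4.28 Å

With Z = 2 atoms per BCC cell, a³ = Z·M/(N_A·ρ) = 2 × 22.99 / (6.022 × 10²³ × 0.9710 g/cm³) = 7.863 × 10^-23 cm³.
a = (7.863 × 10^-23)^(1/3) = 4.284 × 10^-8 cm = 4.28 Å.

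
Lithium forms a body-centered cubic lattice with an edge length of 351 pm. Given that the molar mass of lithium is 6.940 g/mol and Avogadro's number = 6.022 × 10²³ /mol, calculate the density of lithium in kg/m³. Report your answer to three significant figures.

533 kg/m³

A BCC unit cell contains Z = 2 atoms.
Cell volume: a³ = (351 pm)³ = (3.510 × 10^-8 cm)³ = 4.324 × 10^-23 cm³.
ρ = Z·M/(N_A·a³) = 2 × 6.940 / (6.022 × 10²³ × 4.324 × 10^-23) = 0.5330 g/cm³ = 533 kg/m³.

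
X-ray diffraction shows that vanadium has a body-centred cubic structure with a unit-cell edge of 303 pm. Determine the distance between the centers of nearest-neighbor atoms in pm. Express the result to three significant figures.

In a BCC structure, atoms touch along the body diagonal, so √3·a = 4r; the nearest-neighbor distance equals 2r = 0.8660·a.
d = 0.8660 × 303 = 262 pm.

262 pm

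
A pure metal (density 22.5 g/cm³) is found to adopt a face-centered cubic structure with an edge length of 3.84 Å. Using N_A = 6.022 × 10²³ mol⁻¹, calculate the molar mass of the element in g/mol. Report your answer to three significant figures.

An FCC cell has Z = 4 atoms; a = 3.840 × 10^-8 cm.
M = ρ·N_A·a³/Z = 22.5 × 6.022 × 10²³ × 5.662 × 10^-23 / 4 = 192 g/mol.

192 g/mol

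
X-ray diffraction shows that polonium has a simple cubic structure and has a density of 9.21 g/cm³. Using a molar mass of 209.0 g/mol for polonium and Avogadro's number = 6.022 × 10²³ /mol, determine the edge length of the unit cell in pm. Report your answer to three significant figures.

With Z = 1 atom per simple cubic cell, a³ = Z·M/(N_A·ρ) = 1 × 209.0 / (6.022 × 10²³ × 9.210 g/cm³) = 3.768 × 10^-23 cm³.
a = (3.768 × 10^-23)^(1/3) = 3.353 × 10^-8 cm = 335 pm.

335 pm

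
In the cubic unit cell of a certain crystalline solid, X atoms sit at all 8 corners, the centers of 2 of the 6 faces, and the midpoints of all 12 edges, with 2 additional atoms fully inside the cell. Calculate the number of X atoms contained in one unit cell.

Corner atoms are shared by 8 cells (1/8 each), face atoms by 2 (1/2 each), edge atoms by 4 (1/4 each), interior atoms are unshared.
Net atoms = 8 × 1/8 + 2 × 1/2 + 12 × 1/4 + 2 = 1 + 1 + 3 + 2 = 7.

7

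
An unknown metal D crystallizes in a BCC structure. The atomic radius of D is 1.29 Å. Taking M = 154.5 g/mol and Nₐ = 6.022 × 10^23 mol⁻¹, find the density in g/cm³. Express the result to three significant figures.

In a BCC lattice, atoms touch along the body diagonal, so √3·a = 4r, giving a = 2.979 Å = 2.979 × 10^-8 cm.
With Z = 2, ρ = Z·M/(N_A·a³) = 2 × 154.5 / (6.022 × 10²³ × 2.644 × 10^-23) = 19.41 g/cm³.

19.4 g/cm³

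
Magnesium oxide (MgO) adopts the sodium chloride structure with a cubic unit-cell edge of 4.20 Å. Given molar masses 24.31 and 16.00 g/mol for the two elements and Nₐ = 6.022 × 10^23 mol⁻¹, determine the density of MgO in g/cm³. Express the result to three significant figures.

The sodium chloride structure contains Z = 4 formula units per cell; M(MgO) = 24.31 + 16.00 = 40.31 g/mol.
a³ = (4.200 × 10^-8 cm)³ = 7.409 × 10^-23 cm³.
ρ = 4 × 40.31 / (6.022 × 10²³ × 7.409 × 10^-23) = 3.614 g/cm³.

3.61 g/cm³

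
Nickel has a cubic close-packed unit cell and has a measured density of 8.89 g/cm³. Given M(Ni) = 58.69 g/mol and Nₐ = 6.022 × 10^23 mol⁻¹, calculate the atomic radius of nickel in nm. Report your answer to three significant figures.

For an FCC cell (Z = 4), a³ = Z·M/(N_A·ρ) = 4 × 58.69 / (6.022 × 10²³ × 8.890) = 4.385 × 10^-23 cm³, so a = 3.526 × 10^-8 cm = 0.3526 nm.
Atoms touch along the face diagonal, so √2·a = 4r, so r = 0.3536 × a = 0.125 nm.

0.125 nm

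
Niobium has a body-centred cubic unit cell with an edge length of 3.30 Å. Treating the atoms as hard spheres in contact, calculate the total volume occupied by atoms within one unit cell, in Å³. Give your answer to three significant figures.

24.4 Å³

In a BCC lattice atoms touch along the body diagonal, so √3·a = 4r, so r = 0.4330a = 1.429 Å.
V_atoms = Z × (4/3)πr³ = 2 × (4/3)π × (1.429)³ = 24.4 Å³.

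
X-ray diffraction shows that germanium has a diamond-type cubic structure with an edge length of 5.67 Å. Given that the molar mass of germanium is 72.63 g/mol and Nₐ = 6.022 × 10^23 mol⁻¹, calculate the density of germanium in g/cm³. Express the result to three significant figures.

A diamond cubic unit cell contains Z = 8 atoms.
Cell volume: a³ = (5.67 Å)³ = (5.670 × 10^-8 cm)³ = 1.823 × 10^-22 cm³.
ρ = Z·M/(N_A·a³) = 8 × 72.63 / (6.022 × 10²³ × 1.823 × 10^-22) = 5.293 g/cm³.

5.29 g/cm³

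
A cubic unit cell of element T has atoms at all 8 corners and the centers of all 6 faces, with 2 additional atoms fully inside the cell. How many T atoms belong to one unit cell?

Corner atoms are shared by 8 cells (1/8 each), face atoms by 2 (1/2 each), interior atoms are unshared.
Net atoms = 8 × 1/8 + 6 × 1/2 + 2 = 1 + 3 + 2 = 6.

6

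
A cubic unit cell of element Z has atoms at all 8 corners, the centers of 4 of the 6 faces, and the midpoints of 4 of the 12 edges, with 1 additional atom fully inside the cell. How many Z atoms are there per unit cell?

Corner atoms are shared by 8 cells (1/8 each), face atoms by 2 (1/2 each), edge atoms by 4 (1/4 each), interior atoms are unshared.
Net atoms = 8 × 1/8 + 4 × 1/2 + 4 × 1/4 + 1 = 1 + 2 + 1 + 1 = 5.

5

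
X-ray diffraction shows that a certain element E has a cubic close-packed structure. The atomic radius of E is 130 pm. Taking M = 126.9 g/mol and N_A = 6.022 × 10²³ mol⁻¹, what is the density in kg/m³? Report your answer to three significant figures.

In an FCC lattice, atoms touch along the face diagonal, so √2·a = 4r, giving a = 367.7 pm = 3.677 × 10^-8 cm.
With Z = 4, ρ = Z·M/(N_A·a³) = 4 × 126.9 / (6.022 × 10²³ × 4.971 × 10^-23) = 16.96 g/cm³ = 17000 kg/m³.

17000 kg/m³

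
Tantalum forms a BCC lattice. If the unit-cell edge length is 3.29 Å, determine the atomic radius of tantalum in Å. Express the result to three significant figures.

1.42 Å

In a BCC lattice, atoms touch along the body diagonal, so √3·a = 4r.
r = √3·a/4 = 1.7321 × 3.29 / 4 = 1.42 Å.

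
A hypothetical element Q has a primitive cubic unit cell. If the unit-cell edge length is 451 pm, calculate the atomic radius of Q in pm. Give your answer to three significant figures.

226 pm

In a simple cubic lattice, atoms touch along the cell edge, so a = 2r.
r = a/2 = 451/2 = 226 pm.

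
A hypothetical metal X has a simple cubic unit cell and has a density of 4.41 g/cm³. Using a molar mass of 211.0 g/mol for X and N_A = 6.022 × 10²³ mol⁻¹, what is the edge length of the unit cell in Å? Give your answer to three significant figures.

With Z = 1 atom per simple cubic cell, a³ = Z·M/(N_A·ρ) = 1 × 211.0 / (6.022 × 10²³ × 4.410 g/cm³) = 7.945 × 10^-23 cm³.
a = (7.945 × 10^-23)^(1/3) = 4.299 × 10^-8 cm = 4.30 Å.

4.30 Å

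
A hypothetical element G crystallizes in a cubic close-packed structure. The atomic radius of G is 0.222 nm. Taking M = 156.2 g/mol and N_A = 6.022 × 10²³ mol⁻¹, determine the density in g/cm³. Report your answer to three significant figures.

In an FCC lattice, atoms touch along the face diagonal, so √2·a = 4r, giving a = 0.6279 nm = 6.279 × 10^-8 cm.
With Z = 4, ρ = Z·M/(N_A·a³) = 4 × 156.2 / (6.022 × 10²³ × 2.476 × 10^-22) = 4.191 g/cm³.

4.19 g/cm³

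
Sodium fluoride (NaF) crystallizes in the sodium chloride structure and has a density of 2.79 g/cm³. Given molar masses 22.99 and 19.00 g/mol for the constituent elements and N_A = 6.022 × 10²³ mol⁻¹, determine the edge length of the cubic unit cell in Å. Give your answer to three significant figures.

4.64 Å

M(NaF) = 41.99 g/mol; Z = 4 formula units per cell.
a³ = Z·M/(N_A·ρ) = 4 × 41.99 / (6.022 × 10²³ × 2.79) = 9.997 × 10^-23 cm³, so a = 4.641 × 10^-8 cm = 4.64 Å.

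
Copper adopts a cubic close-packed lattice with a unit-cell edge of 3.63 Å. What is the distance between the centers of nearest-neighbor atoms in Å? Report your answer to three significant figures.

In an FCC structure, atoms touch along the face diagonal, so √2·a = 4r; the nearest-neighbor distance equals 2r = 0.7071·a.
d = 0.7071 × 3.63 = 2.57 Å.

2.57 Å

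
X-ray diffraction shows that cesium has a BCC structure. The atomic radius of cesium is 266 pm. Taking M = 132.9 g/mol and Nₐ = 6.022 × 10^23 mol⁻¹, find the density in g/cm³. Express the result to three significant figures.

In a BCC lattice, atoms touch along the body diagonal, so √3·a = 4r, giving a = 614.3 pm = 6.143 × 10^-8 cm.
With Z = 2, ρ = Z·M/(N_A·a³) = 2 × 132.9 / (6.022 × 10²³ × 2.318 × 10^-22) = 1.904 g/cm³.

1.90 g/cm³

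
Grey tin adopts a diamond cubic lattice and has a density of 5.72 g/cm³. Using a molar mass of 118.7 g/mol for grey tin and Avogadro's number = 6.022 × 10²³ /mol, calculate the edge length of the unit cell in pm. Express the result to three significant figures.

With Z = 8 atoms per diamond cubic cell, a³ = Z·M/(N_A·ρ) = 8 × 118.7 / (6.022 × 10²³ × 5.720 g/cm³) = 2.757 × 10^-22 cm³.
a = (2.757 × 10^-22)^(1/3) = 6.508 × 10^-8 cm = 651 pm.

651 pm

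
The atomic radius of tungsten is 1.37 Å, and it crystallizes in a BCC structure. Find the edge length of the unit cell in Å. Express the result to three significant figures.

3.16 Å

In a BCC lattice, atoms touch along the body diagonal, so √3·a = 4r.
a = 4r/√3 = 4 × 1.37 / 1.7321 = 3.16 Å.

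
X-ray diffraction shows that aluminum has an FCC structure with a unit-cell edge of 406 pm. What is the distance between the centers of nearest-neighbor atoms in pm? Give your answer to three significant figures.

287 pm

In an FCC structure, atoms touch along the face diagonal, so √2·a = 4r; the nearest-neighbor distance equals 2r = 0.7071·a.
d = 0.7071 × 406 = 287 pm.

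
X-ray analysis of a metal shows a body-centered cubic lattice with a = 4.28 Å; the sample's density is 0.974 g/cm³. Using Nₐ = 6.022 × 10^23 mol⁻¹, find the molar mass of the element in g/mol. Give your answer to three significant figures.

A BCC cell has Z = 2 atoms; a = 4.280 × 10^-8 cm.
M = ρ·N_A·a³/Z = 0.974 × 6.022 × 10²³ × 7.840 × 10^-23 / 2 = 23.0 g/mol.

23.0 g/mol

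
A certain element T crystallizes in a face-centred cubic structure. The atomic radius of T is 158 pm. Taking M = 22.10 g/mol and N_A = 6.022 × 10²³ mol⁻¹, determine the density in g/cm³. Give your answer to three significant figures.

1.64 g/cm³

In an FCC lattice, atoms touch along the face diagonal, so √2·a = 4r, giving a = 446.9 pm = 4.469 × 10^-8 cm.
With Z = 4, ρ = Z·M/(N_A·a³) = 4 × 22.10 / (6.022 × 10²³ × 8.925 × 10^-23) = 1.645 g/cm³.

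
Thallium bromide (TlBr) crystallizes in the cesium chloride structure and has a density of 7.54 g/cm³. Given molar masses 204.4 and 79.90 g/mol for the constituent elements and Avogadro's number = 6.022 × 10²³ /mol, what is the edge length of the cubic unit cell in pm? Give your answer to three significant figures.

M(TlBr) = 284.3 g/mol; Z = 1 formula unit per cell.
a³ = Z·M/(N_A·ρ) = 1 × 284.3 / (6.022 × 10²³ × 7.54) = 6.261 × 10^-23 cm³, so a = 3.971 × 10^-8 cm = 397 pm.

397 pm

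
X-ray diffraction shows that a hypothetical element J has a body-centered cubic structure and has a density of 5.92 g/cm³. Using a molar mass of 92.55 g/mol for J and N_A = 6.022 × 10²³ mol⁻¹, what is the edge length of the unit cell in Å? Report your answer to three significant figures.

3.73 Å

With Z = 2 atoms per BCC cell, a³ = Z·M/(N_A·ρ) = 2 × 92.55 / (6.022 × 10²³ × 5.920 g/cm³) = 5.192 × 10^-23 cm³.
a = (5.192 × 10^-23)^(1/3) = 3.731 × 10^-8 cm = 3.73 Å.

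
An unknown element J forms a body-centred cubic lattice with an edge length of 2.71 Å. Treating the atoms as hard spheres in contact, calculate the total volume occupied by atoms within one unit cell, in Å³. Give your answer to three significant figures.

13.5 Å³

In a BCC lattice atoms touch along the body diagonal, so √3·a = 4r, so r = 0.4330a = 1.173 Å.
V_atoms = Z × (4/3)πr³ = 2 × (4/3)π × (1.173)³ = 13.5 Å³.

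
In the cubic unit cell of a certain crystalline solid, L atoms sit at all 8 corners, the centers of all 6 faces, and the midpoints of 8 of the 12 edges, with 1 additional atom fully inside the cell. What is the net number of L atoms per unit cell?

7

Corner atoms are shared by 8 cells (1/8 each), face atoms by 2 (1/2 each), edge atoms by 4 (1/4 each), interior atoms are unshared.
Net atoms = 8 × 1/8 + 6 × 1/2 + 8 × 1/4 + 1 = 1 + 3 + 2 + 1 = 7.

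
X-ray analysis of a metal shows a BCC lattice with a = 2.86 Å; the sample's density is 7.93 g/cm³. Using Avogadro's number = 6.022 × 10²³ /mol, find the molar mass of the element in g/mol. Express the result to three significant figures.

55.9 g/mol

A BCC cell has Z = 2 atoms; a = 2.860 × 10^-8 cm.
M = ρ·N_A·a³/Z = 7.93 × 6.022 × 10²³ × 2.339 × 10^-23 / 2 = 55.9 g/mol.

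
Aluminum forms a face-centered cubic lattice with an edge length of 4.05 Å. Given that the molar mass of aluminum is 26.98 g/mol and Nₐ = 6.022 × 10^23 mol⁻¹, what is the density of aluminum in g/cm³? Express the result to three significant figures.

2.70 g/cm³

An FCC unit cell contains Z = 4 atoms.
Cell volume: a³ = (4.05 Å)³ = (4.050 × 10^-8 cm)³ = 6.643 × 10^-23 cm³.
ρ = Z·M/(N_A·a³) = 4 × 26.98 / (6.022 × 10²³ × 6.643 × 10^-23) = 2.698 g/cm³.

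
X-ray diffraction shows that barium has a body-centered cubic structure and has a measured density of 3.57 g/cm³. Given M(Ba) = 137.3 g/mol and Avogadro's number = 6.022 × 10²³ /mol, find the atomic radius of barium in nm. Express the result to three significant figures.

For a BCC cell (Z = 2), a³ = Z·M/(N_A·ρ) = 2 × 137.3 / (6.022 × 10²³ × 3.570) = 1.277 × 10^-22 cm³, so a = 5.036 × 10^-8 cm = 0.5036 nm.
Atoms touch along the body diagonal, so √3·a = 4r, so r = 0.4330 × a = 0.218 nm.

0.218 nm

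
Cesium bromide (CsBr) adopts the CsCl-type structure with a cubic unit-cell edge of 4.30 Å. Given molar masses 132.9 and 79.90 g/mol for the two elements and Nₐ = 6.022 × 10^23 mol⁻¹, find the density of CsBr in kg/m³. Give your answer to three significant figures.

The CsCl-type structure contains Z = 1 formula unit per cell; M(CsBr) = 132.9 + 79.90 = 212.8 g/mol.
a³ = (4.300 × 10^-8 cm)³ = 7.951 × 10^-23 cm³.
ρ = 1 × 212.8 / (6.022 × 10²³ × 7.951 × 10^-23) = 4.445 g/cm³ = 4440 kg/m³.

4440 kg/m³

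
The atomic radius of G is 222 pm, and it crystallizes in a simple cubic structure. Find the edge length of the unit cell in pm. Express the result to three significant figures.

444 pm

In a simple cubic lattice, atoms touch along the cell edge, so a = 2r.
a = 2r = 2 × 222 = 444 pm.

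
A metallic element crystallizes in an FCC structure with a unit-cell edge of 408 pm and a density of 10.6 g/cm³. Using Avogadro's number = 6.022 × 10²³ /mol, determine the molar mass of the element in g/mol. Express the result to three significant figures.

108 g/mol

An FCC cell has Z = 4 atoms; a = 4.080 × 10^-8 cm.
M = ρ·N_A·a³/Z = 10.6 × 6.022 × 10²³ × 6.792 × 10^-23 / 4 = 108 g/mol.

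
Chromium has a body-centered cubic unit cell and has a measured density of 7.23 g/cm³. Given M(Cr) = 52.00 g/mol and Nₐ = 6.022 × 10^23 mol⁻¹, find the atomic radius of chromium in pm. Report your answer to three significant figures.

125 pm

For a BCC cell (Z = 2), a³ = Z·M/(N_A·ρ) = 2 × 52.00 / (6.022 × 10²³ × 7.230) = 2.389 × 10^-23 cm³, so a = 2.880 × 10^-8 cm = 288.0 pm.
Atoms touch along the body diagonal, so √3·a = 4r, so r = 0.4330 × a = 125 pm.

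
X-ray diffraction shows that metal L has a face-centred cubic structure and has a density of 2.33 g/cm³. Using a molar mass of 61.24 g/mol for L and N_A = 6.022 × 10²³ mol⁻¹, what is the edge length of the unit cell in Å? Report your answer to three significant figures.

With Z = 4 atoms per FCC cell, a³ = Z·M/(N_A·ρ) = 4 × 61.24 / (6.022 × 10²³ × 2.330 g/cm³) = 1.746 × 10^-22 cm³.
a = (1.746 × 10^-22)^(1/3) = 5.589 × 10^-8 cm = 5.59 Å.

5.59 Å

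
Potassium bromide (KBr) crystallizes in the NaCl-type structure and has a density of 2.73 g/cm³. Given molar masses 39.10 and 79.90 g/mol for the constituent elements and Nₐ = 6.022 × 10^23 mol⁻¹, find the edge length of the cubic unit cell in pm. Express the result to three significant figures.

662 pm

M(KBr) = 119.0 g/mol; Z = 4 formula units per cell.
a³ = Z·M/(N_A·ρ) = 4 × 119.0 / (6.022 × 10²³ × 2.73) = 2.895 × 10^-22 cm³, so a = 6.616 × 10^-8 cm = 662 pm.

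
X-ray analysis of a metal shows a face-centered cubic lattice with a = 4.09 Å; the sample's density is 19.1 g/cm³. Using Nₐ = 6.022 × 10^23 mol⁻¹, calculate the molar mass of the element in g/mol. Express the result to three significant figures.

An FCC cell has Z = 4 atoms; a = 4.090 × 10^-8 cm.
M = ρ·N_A·a³/Z = 19.1 × 6.022 × 10²³ × 6.842 × 10^-23 / 4 = 197 g/mol.

197 g/mol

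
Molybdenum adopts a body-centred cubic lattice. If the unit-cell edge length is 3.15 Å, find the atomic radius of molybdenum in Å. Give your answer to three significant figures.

1.36 Å

In a BCC lattice, atoms touch along the body diagonal, so √3·a = 4r.
r = √3·a/4 = 1.7321 × 3.15 / 4 = 1.36 Å.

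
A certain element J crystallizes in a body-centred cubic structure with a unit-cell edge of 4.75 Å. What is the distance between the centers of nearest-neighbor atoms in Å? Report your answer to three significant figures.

In a BCC structure, atoms touch along the body diagonal, so √3·a = 4r; the nearest-neighbor distance equals 2r = 0.8660·a.
d = 0.8660 × 4.75 = 4.11 Å.

4.11 Å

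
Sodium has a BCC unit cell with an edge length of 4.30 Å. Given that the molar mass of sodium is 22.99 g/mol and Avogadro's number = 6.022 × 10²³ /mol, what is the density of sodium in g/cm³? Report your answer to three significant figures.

A BCC unit cell contains Z = 2 atoms.
Cell volume: a³ = (4.30 Å)³ = (4.300 × 10^-8 cm)³ = 7.951 × 10^-23 cm³.
ρ = Z·M/(N_A·a³) = 2 × 22.99 / (6.022 × 10²³ × 7.951 × 10^-23) = 0.9603 g/cm³.

0.960 g/cm³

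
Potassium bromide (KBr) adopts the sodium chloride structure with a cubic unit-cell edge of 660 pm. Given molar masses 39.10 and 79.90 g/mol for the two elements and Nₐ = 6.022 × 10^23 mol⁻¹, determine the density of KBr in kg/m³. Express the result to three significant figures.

The sodium chloride structure contains Z = 4 formula units per cell; M(KBr) = 39.10 + 79.90 = 119.0 g/mol.
a³ = (6.600 × 10^-8 cm)³ = 2.875 × 10^-22 cm³.
ρ = 4 × 119.0 / (6.022 × 10²³ × 2.875 × 10^-22) = 2.749 g/cm³ = 2750 kg/m³.

2750 kg/m³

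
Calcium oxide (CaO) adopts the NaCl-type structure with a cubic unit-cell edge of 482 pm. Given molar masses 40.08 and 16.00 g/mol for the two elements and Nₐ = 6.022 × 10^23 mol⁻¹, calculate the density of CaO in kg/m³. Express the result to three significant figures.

3330 kg/m³

The NaCl-type structure contains Z = 4 formula units per cell; M(CaO) = 40.08 + 16.00 = 56.08 g/mol.
a³ = (4.820 × 10^-8 cm)³ = 1.120 × 10^-22 cm³.
ρ = 4 × 56.08 / (6.022 × 10²³ × 1.120 × 10^-22) = 3.326 g/cm³ = 3330 kg/m³.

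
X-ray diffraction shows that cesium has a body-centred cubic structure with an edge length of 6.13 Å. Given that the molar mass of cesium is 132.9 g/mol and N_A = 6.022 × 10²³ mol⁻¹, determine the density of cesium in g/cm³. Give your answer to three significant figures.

A BCC unit cell contains Z = 2 atoms.
Cell volume: a³ = (6.13 Å)³ = (6.130 × 10^-8 cm)³ = 2.303 × 10^-22 cm³.
ρ = Z·M/(N_A·a³) = 2 × 132.9 / (6.022 × 10²³ × 2.303 × 10^-22) = 1.916 g/cm³.

1.92 g/cm³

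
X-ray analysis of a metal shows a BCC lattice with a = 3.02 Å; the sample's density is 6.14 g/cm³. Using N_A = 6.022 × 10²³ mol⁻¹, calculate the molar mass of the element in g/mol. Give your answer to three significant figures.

A BCC cell has Z = 2 atoms; a = 3.020 × 10^-8 cm.
M = ρ·N_A·a³/Z = 6.14 × 6.022 × 10²³ × 2.754 × 10^-23 / 2 = 50.9 g/mol.

50.9 g/mol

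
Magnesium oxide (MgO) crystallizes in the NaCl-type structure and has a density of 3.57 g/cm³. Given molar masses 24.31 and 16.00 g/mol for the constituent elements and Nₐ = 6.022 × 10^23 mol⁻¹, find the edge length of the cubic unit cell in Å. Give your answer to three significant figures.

4.22 Å

M(MgO) = 40.31 g/mol; Z = 4 formula units per cell.
a³ = Z·M/(N_A·ρ) = 4 × 40.31 / (6.022 × 10²³ × 3.57) = 7.500 × 10^-23 cm³, so a = 4.217 × 10^-8 cm = 4.22 Å.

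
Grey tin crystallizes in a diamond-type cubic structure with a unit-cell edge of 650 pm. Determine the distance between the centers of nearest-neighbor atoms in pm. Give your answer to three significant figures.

281 pm

In a diamond cubic structure, nearest neighbors lie along the body diagonal with √3·a = 8r; the nearest-neighbor distance equals 2r = 0.4330·a.
d = 0.4330 × 650 = 281 pm.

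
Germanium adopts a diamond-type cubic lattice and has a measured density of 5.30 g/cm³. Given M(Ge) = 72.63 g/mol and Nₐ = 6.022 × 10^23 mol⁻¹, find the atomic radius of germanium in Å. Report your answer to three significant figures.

1.23 Å

For a diamond cubic cell (Z = 8), a³ = Z·M/(N_A·ρ) = 8 × 72.63 / (6.022 × 10²³ × 5.300) = 1.820 × 10^-22 cm³, so a = 5.668 × 10^-8 cm = 5.668 Å.
Nearest neighbors lie along the body diagonal with √3·a = 8r, so r = 0.2165 × a = 1.23 Å.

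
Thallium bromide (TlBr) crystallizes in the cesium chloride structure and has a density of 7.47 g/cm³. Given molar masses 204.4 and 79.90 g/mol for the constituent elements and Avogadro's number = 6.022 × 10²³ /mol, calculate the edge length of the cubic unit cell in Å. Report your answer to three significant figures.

3.98 Å

M(TlBr) = 284.3 g/mol; Z = 1 formula unit per cell.
a³ = Z·M/(N_A·ρ) = 1 × 284.3 / (6.022 × 10²³ × 7.47) = 6.320 × 10^-23 cm³, so a = 3.983 × 10^-8 cm = 3.98 Å.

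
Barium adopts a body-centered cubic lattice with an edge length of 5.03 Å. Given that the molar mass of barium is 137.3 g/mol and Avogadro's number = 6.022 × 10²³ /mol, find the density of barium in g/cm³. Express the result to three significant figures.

3.58 g/cm³

A BCC unit cell contains Z = 2 atoms.
Cell volume: a³ = (5.03 Å)³ = (5.030 × 10^-8 cm)³ = 1.273 × 10^-22 cm³.
ρ = Z·M/(N_A·a³) = 2 × 137.3 / (6.022 × 10²³ × 1.273 × 10^-22) = 3.583 g/cm³.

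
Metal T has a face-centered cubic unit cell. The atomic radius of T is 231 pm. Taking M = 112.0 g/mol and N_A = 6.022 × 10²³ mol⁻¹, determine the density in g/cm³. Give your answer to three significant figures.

2.67 g/cm³

In an FCC lattice, atoms touch along the face diagonal, so √2·a = 4r, giving a = 653.4 pm = 6.534 × 10^-8 cm.
With Z = 4, ρ = Z·M/(N_A·a³) = 4 × 112.0 / (6.022 × 10²³ × 2.789 × 10^-22) = 2.667 g/cm³.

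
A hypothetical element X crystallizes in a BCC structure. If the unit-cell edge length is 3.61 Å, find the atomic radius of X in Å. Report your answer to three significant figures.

1.56 Å

In a BCC lattice, atoms touch along the body diagonal, so √3·a = 4r.
r = √3·a/4 = 1.7321 × 3.61 / 4 = 1.56 Å.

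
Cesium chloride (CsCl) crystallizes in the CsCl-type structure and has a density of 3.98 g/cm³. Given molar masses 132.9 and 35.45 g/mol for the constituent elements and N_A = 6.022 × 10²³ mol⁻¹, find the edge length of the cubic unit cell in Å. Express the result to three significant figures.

M(CsCl) = 168.35 g/mol; Z = 1 formula unit per cell.
a³ = Z·M/(N_A·ρ) = 1 × 168.35 / (6.022 × 10²³ × 3.98) = 7.024 × 10^-23 cm³, so a = 4.126 × 10^-8 cm = 4.13 Å.

4.13 Å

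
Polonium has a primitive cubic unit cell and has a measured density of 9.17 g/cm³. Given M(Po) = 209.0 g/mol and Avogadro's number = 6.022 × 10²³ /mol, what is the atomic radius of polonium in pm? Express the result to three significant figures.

For a simple cubic cell (Z = 1), a³ = Z·M/(N_A·ρ) = 1 × 209.0 / (6.022 × 10²³ × 9.170) = 3.785 × 10^-23 cm³, so a = 3.357 × 10^-8 cm = 335.7 pm.
Atoms touch along the cell edge, so a = 2r, so r = 0.5000 × a = 168 pm.

168 pm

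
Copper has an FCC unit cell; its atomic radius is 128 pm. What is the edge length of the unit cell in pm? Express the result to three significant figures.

In an FCC lattice, atoms touch along the face diagonal, so √2·a = 4r.
a = 4r/√2 = 4 × 128 / 1.4142 = 362 pm.

362 pm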